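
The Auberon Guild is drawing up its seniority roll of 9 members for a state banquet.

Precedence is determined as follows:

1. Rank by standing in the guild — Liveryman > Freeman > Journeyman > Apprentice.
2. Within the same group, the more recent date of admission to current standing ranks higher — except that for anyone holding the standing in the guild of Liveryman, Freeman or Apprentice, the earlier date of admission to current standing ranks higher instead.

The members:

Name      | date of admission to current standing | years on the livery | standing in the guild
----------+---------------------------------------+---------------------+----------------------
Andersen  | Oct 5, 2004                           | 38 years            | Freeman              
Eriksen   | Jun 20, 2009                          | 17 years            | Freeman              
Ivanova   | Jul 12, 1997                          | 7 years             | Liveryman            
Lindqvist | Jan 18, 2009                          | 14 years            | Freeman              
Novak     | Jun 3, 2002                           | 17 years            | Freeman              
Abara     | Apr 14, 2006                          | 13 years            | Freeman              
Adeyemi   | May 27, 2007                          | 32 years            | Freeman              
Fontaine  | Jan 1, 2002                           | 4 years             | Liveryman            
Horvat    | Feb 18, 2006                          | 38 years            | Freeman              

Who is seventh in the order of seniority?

Adeyemi

By standing in the guild: Ivanova and Fontaine (Liveryman); then Novak, Andersen, Horvat, Abara, Adeyemi, Lindqvist and Eriksen (Freeman).
Among Ivanova and Fontaine, by date of admission to current standing (earlier first) (reversed rule for this group): Ivanova (Jul 12, 1997) before Fontaine (Jan 1, 2002).
Among Novak, Andersen, Horvat, Abara, Adeyemi, Lindqvist and Eriksen, by date of admission to current standing (earlier first) (reversed rule for this group): Novak (Jun 3, 2002) before Andersen (Oct 5, 2004) before Horvat (Feb 18, 2006) before Abara (Apr 14, 2006) before Adeyemi (May 27, 2007) before Lindqvist (Jan 18, 2009) before Eriksen (Jun 20, 2009).
Order: Ivanova, Fontaine, Novak, Andersen, Horvat, Abara, Adeyemi, Lindqvist, Eriksen.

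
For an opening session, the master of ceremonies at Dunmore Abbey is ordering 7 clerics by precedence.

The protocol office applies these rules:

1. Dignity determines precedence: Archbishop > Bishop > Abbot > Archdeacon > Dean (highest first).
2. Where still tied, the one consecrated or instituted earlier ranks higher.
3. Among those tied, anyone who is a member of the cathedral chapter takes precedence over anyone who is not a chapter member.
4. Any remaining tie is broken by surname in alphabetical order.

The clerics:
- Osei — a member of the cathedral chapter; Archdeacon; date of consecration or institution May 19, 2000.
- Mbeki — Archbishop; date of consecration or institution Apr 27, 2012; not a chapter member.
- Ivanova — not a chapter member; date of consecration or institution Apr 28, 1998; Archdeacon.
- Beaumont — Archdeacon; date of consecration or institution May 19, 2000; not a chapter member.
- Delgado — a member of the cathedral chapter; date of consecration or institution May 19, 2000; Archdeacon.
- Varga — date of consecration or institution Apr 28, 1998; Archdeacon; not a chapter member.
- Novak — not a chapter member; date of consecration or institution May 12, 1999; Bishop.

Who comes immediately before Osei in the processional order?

By dignity: Mbeki (Archbishop); then Novak (Bishop); then Ivanova, Varga, Delgado, Osei and Beaumont (Archdeacon).
Among Ivanova, Varga, Delgado, Osei and Beaumont, by date of consecration or institution (earlier first): Ivanova and Varga (Apr 28, 1998) before Delgado, Osei and Beaumont (May 19, 2000).
Ivanova and Varga are each not a chapter member, so the next rule applies.
Among Ivanova and Varga, alphabetically by surname: Ivanova before Varga.
Among Delgado, Osei and Beaumont, a member of the cathedral chapter before not a chapter member: Delgado and Osei (a member of the cathedral chapter) before Beaumont (not a chapter member).
Among Delgado and Osei, alphabetically by surname: Delgado before Osei.
Order: Mbeki, Novak, Ivanova, Varga, Delgado, Osei, Beaumont.

Delgado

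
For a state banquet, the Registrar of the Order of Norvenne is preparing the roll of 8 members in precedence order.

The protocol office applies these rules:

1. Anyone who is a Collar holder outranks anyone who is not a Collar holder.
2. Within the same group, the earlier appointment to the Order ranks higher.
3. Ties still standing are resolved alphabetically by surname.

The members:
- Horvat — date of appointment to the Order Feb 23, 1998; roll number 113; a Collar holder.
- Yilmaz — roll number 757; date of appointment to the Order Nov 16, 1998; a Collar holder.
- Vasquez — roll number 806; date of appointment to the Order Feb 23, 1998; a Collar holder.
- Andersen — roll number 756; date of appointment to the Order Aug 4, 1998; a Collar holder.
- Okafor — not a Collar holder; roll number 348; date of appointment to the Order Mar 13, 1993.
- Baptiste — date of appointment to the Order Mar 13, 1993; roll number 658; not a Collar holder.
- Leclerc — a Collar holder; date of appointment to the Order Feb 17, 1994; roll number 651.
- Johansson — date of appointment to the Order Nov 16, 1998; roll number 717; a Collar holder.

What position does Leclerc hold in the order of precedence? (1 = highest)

By the first rule: Leclerc, Horvat, Vasquez, Andersen, Johansson and Yilmaz (each a Collar holder); then Baptiste and Okafor (both not a Collar holder).
Among Leclerc, Horvat, Vasquez, Andersen, Johansson and Yilmaz, by date of appointment to the Order (earlier first): Leclerc (Feb 17, 1994) before Horvat and Vasquez (Feb 23, 1998) before Andersen (Aug 4, 1998) before Johansson and Yilmaz (Nov 16, 1998).
Among Horvat and Vasquez, alphabetically by surname: Horvat before Vasquez.
Among Johansson and Yilmaz, alphabetically by surname: Johansson before Yilmaz.
Baptiste and Okafor both have date of appointment to the Order Mar 13, 1993, so the next rule applies.
Among Baptiste and Okafor, alphabetically by surname: Baptiste before Okafor.
Order: Leclerc, Horvat, Vasquez, Andersen, Johansson, Yilmaz, Baptiste, Okafor. So position 1.

1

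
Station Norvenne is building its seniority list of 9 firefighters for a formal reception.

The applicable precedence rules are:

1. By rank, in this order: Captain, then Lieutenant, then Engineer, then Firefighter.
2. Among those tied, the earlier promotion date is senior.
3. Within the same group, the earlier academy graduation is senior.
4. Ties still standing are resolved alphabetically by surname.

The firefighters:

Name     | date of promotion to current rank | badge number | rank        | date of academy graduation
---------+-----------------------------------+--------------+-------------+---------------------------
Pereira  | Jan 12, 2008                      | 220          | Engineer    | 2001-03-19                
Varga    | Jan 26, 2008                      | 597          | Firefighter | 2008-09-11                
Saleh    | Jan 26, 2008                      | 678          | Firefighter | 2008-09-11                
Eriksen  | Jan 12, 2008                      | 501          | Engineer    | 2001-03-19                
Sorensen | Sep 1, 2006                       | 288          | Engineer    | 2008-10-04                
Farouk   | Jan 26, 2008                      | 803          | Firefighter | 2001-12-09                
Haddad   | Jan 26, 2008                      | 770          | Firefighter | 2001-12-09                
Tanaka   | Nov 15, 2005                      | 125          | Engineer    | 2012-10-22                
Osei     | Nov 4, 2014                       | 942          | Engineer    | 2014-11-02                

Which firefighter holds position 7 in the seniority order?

By rank: Tanaka, Sorensen, Eriksen, Pereira and Osei (Engineer); then Farouk, Haddad, Saleh and Varga (Firefighter).
Among Tanaka, Sorensen, Eriksen, Pereira and Osei, by date of promotion to current rank (earlier first): Tanaka (Nov 15, 2005) before Sorensen (Sep 1, 2006) before Eriksen and Pereira (Jan 12, 2008) before Osei (Nov 4, 2014).
Eriksen and Pereira both have date of academy graduation 2001-03-19, so the next rule applies.
Among Eriksen and Pereira, alphabetically by surname: Eriksen before Pereira.
Farouk, Haddad, Saleh and Varga all have date of promotion to current rank Jan 26, 2008, so the next rule applies.
Among Farouk, Haddad, Saleh and Varga, by date of academy graduation (earlier first): Farouk and Haddad (2001-12-09) before Saleh and Varga (2008-09-11).
Among Farouk and Haddad, alphabetically by surname: Farouk before Haddad.
Among Saleh and Varga, alphabetically by surname: Saleh before Varga.
Order: Tanaka, Sorensen, Eriksen, Pereira, Osei, Farouk, Haddad, Saleh, Varga.

Haddad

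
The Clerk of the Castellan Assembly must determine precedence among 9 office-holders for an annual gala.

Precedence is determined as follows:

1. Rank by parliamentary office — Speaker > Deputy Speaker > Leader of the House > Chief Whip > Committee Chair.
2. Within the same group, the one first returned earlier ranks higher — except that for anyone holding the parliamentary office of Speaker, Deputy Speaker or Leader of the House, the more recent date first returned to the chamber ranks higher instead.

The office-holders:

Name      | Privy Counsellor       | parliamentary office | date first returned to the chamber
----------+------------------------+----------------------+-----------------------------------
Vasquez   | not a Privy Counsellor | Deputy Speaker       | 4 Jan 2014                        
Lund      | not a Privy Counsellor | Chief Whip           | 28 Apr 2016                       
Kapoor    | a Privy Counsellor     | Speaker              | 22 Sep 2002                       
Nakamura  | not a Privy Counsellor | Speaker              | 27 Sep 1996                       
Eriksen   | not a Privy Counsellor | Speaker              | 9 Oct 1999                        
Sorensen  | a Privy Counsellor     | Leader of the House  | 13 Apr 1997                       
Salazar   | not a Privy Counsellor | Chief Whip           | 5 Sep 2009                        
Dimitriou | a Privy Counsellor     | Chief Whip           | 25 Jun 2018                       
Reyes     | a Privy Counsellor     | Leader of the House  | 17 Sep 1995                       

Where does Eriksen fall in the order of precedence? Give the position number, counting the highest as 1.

By parliamentary office: Kapoor, Eriksen and Nakamura (Speaker); then Vasquez (Deputy Speaker); then Sorensen and Reyes (Leader of the House); then Salazar, Lund and Dimitriou (Chief Whip).
Among Kapoor, Eriksen and Nakamura, by date first returned to the chamber (later first) (reversed rule for this group): Kapoor (22 Sep 2002) before Eriksen (9 Oct 1999) before Nakamura (27 Sep 1996).
Among Sorensen and Reyes, by date first returned to the chamber (later first) (reversed rule for this group): Sorensen (13 Apr 1997) before Reyes (17 Sep 1995).
Among Salazar, Lund and Dimitriou, by date first returned to the chamber (earlier first): Salazar (5 Sep 2009) before Lund (28 Apr 2016) before Dimitriou (25 Jun 2018).
Order: Kapoor, Eriksen, Nakamura, Vasquez, Sorensen, Reyes, Salazar, Lund, Dimitriou. So position 2.

2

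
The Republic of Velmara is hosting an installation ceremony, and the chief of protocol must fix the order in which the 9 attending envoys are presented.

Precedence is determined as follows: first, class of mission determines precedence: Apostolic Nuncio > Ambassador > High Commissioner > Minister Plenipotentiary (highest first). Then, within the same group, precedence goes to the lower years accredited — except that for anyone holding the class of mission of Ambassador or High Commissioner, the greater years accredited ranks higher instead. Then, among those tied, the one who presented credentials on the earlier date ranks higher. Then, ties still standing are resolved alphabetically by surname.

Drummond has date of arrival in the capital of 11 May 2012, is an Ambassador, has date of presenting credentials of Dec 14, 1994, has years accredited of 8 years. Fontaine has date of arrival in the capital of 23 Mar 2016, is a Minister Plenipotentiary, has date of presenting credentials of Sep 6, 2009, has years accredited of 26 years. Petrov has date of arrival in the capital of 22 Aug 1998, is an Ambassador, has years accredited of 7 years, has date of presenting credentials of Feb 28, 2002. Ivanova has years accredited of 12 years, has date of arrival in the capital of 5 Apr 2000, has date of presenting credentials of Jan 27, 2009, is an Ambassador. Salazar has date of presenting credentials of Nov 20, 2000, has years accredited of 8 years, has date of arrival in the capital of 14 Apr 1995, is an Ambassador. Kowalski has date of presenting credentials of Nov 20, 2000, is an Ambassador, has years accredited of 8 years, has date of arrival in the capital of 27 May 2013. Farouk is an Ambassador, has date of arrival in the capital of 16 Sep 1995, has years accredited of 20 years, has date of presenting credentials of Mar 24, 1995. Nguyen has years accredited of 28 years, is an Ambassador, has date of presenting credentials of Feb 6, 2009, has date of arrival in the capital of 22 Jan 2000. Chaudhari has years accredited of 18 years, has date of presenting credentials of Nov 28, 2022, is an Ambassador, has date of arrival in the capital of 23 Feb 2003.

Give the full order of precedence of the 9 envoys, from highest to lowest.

Nguyen, Farouk, Chaudhari, Ivanova, Drummond, Kowalski, Salazar, Petrov, Fontaine

By class of mission: Nguyen, Farouk, Chaudhari, Ivanova, Drummond, Kowalski, Salazar and Petrov (Ambassador); then Fontaine (Minister Plenipotentiary).
Among Nguyen, Farouk, Chaudhari, Ivanova, Drummond, Kowalski, Salazar and Petrov, by years accredited (higher first) (reversed rule for this group): Nguyen (28 years) before Farouk (20 years) before Chaudhari (18 years) before Ivanova (12 years) before Drummond, Kowalski and Salazar (8 years) before Petrov (7 years).
Among Drummond, Kowalski and Salazar, by date of presenting credentials (earlier first): Drummond (Dec 14, 1994) before Kowalski and Salazar (Nov 20, 2000).
Among Kowalski and Salazar, alphabetically by surname: Kowalski before Salazar.
Full order: Nguyen, Farouk, Chaudhari, Ivanova, Drummond, Kowalski, Salazar, Petrov, Fontaine.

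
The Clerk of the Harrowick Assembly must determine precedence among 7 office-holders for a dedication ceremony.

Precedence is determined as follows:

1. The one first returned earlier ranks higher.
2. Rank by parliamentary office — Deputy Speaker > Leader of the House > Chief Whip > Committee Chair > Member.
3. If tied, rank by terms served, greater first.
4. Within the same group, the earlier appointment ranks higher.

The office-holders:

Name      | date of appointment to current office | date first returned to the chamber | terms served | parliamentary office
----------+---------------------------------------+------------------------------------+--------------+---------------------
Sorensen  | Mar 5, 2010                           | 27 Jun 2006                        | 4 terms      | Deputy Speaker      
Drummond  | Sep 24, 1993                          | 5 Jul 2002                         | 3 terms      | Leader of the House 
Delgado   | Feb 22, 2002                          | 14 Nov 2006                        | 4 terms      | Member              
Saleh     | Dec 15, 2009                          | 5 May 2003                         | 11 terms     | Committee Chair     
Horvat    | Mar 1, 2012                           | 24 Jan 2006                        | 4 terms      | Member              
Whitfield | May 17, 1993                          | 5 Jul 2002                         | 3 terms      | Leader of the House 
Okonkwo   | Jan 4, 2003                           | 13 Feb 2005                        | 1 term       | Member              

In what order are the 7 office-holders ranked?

Whitfield, Drummond, Saleh, Okonkwo, Horvat, Sorensen, Delgado

By date first returned to the chamber (earlier first): Whitfield and Drummond (both 5 Jul 2002); then Saleh (5 May 2003); then Okonkwo (13 Feb 2005); then Horvat (24 Jan 2006); then Sorensen (27 Jun 2006); then Delgado (14 Nov 2006).
Whitfield and Drummond are each Leader of the House, so the next rule applies.
Whitfield and Drummond both have terms served 3 terms, so the next rule applies.
Among Whitfield and Drummond, by date of appointment to current office (earlier first): Whitfield (May 17, 1993) before Drummond (Sep 24, 1993).
Full order: Whitfield, Drummond, Saleh, Okonkwo, Horvat, Sorensen, Delgado.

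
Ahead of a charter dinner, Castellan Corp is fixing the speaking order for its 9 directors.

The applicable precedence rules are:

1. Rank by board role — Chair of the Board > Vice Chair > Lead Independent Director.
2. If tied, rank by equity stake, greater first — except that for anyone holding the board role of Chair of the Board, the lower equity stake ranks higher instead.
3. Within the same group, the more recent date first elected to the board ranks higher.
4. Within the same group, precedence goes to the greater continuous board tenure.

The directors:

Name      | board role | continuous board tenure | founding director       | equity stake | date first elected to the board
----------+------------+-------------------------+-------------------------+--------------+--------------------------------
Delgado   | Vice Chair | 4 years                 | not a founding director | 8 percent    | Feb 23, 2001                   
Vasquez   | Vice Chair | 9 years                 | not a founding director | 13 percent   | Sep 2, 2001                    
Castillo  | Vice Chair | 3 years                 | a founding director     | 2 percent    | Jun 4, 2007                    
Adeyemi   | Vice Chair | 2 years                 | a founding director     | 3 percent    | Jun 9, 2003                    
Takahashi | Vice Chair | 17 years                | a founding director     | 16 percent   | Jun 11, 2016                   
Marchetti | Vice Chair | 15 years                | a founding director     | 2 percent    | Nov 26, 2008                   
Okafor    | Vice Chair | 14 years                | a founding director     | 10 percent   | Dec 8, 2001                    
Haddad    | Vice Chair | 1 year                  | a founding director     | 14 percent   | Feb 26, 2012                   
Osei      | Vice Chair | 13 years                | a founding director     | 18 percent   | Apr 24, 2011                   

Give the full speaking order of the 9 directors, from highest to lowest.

Osei, Takahashi, Haddad, Vasquez, Okafor, Delgado, Adeyemi, Marchetti, Castillo

By board role: Osei, Takahashi, Haddad, Vasquez, Okafor, Delgado, Adeyemi, Marchetti and Castillo (Vice Chair).
Among Osei, Takahashi, Haddad, Vasquez, Okafor, Delgado, Adeyemi, Marchetti and Castillo, by equity stake (higher first): Osei (18 percent) before Takahashi (16 percent) before Haddad (14 percent) before Vasquez (13 percent) before Okafor (10 percent) before Delgado (8 percent) before Adeyemi (3 percent) before Marchetti and Castillo (2 percent).
Among Marchetti and Castillo, by date first elected to the board (later first): Marchetti (Nov 26, 2008) before Castillo (Jun 4, 2007).
Full order: Osei, Takahashi, Haddad, Vasquez, Okafor, Delgado, Adeyemi, Marchetti, Castillo.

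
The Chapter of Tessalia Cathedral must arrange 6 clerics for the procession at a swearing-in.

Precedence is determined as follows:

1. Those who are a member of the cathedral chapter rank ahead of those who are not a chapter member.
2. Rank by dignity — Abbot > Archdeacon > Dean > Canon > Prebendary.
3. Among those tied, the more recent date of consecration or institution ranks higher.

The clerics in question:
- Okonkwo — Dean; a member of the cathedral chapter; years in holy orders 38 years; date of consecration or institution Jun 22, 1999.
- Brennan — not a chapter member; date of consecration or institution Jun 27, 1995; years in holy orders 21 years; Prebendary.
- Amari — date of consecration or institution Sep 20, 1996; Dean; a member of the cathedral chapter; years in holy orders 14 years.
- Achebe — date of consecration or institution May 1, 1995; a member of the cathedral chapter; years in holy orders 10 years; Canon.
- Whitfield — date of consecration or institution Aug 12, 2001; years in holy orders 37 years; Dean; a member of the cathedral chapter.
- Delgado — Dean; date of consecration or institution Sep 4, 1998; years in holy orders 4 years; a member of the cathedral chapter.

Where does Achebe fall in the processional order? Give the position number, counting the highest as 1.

By the first rule: Whitfield, Okonkwo, Delgado, Amari and Achebe (each a member of the cathedral chapter); then Brennan (not a chapter member).
Among Whitfield, Okonkwo, Delgado, Amari and Achebe, by dignity: Whitfield, Okonkwo, Delgado and Amari (Dean) before Achebe (Canon).
Among Whitfield, Okonkwo, Delgado and Amari, by date of consecration or institution (later first): Whitfield (Aug 12, 2001) before Okonkwo (Jun 22, 1999) before Delgado (Sep 4, 1998) before Amari (Sep 20, 1996).
Order: Whitfield, Okonkwo, Delgado, Amari, Achebe, Brennan. So position 5.

5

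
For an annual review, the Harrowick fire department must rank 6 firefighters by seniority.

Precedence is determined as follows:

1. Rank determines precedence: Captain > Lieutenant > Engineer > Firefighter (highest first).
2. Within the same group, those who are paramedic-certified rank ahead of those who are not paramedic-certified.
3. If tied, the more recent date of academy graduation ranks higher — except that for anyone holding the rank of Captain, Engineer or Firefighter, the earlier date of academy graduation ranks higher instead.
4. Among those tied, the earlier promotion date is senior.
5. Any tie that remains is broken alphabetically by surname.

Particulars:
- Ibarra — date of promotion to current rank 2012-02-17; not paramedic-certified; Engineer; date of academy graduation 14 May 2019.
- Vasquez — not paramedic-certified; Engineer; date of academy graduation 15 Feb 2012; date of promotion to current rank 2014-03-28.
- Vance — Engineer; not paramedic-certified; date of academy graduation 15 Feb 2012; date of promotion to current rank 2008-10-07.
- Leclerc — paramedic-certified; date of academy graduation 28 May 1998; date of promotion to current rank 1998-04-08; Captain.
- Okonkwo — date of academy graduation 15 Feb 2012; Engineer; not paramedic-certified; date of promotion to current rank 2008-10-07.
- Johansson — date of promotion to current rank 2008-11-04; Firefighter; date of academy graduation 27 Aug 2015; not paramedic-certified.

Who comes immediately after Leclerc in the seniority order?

By rank: Leclerc (Captain); then Okonkwo, Vance, Vasquez and Ibarra (Engineer); then Johansson (Firefighter).
Okonkwo, Vance, Vasquez and Ibarra are each not paramedic-certified, so the next rule applies.
Among Okonkwo, Vance, Vasquez and Ibarra, by date of academy graduation (earlier first) (reversed rule for this group): Okonkwo, Vance and Vasquez (15 Feb 2012) before Ibarra (14 May 2019).
Among Okonkwo, Vance and Vasquez, by date of promotion to current rank (earlier first): Okonkwo and Vance (2008-10-07) before Vasquez (2014-03-28).
Among Okonkwo and Vance, alphabetically by surname: Okonkwo before Vance.
Order: Leclerc, Okonkwo, Vance, Vasquez, Ibarra, Johansson.

Okonkwo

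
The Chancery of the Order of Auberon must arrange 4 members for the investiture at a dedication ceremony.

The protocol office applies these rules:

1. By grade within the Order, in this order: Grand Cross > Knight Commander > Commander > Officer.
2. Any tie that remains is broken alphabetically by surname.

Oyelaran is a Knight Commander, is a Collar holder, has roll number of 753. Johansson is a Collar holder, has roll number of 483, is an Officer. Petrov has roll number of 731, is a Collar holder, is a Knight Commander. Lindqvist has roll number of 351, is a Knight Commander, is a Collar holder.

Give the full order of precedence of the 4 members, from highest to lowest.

By grade within the Order: Lindqvist, Oyelaran and Petrov (Knight Commander); then Johansson (Officer).
Among Lindqvist, Oyelaran and Petrov, alphabetically by surname: Lindqvist before Oyelaran before Petrov.
Full order: Lindqvist, Oyelaran, Petrov, Johansson.

Lindqvist, Oyelaran, Petrov, Johansson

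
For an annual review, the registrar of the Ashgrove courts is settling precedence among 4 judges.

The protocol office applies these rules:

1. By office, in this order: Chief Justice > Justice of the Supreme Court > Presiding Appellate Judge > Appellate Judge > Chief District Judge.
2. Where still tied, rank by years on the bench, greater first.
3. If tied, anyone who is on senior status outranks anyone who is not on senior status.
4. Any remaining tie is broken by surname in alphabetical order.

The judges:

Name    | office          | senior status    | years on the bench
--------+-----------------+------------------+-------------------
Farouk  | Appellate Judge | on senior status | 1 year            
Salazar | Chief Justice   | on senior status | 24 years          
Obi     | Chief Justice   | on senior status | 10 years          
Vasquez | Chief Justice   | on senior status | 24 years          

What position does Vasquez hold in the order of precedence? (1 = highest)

2

By office: Salazar, Vasquez and Obi (Chief Justice); then Farouk (Appellate Judge).
Among Salazar, Vasquez and Obi, by years on the bench (higher first): Salazar and Vasquez (24 years) before Obi (10 years).
Salazar and Vasquez are each on senior status, so the next rule applies.
Among Salazar and Vasquez, alphabetically by surname: Salazar before Vasquez.
Order: Salazar, Vasquez, Obi, Farouk. So position 2.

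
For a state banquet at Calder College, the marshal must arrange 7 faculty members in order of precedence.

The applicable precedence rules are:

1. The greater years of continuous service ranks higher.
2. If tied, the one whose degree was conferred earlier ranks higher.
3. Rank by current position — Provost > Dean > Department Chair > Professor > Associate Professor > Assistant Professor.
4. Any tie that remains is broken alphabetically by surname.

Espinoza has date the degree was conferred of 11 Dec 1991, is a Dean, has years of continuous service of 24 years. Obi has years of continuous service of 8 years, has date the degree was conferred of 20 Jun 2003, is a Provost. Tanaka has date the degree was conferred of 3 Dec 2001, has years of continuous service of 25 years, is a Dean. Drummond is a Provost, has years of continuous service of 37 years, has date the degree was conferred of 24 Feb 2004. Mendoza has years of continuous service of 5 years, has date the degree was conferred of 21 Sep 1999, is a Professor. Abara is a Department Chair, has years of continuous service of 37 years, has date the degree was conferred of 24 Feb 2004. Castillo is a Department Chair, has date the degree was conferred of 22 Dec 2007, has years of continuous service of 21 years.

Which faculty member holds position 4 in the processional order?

Espinoza

By years of continuous service (higher first): Drummond and Abara (both 37 years); then Tanaka (25 years); then Espinoza (24 years); then Castillo (21 years); then Obi (8 years); then Mendoza (5 years).
Drummond and Abara both have date the degree was conferred 24 Feb 2004, so the next rule applies.
Among Drummond and Abara, by current position: Drummond (Provost) before Abara (Department Chair).
Order: Drummond, Abara, Tanaka, Espinoza, Castillo, Obi, Mendoza.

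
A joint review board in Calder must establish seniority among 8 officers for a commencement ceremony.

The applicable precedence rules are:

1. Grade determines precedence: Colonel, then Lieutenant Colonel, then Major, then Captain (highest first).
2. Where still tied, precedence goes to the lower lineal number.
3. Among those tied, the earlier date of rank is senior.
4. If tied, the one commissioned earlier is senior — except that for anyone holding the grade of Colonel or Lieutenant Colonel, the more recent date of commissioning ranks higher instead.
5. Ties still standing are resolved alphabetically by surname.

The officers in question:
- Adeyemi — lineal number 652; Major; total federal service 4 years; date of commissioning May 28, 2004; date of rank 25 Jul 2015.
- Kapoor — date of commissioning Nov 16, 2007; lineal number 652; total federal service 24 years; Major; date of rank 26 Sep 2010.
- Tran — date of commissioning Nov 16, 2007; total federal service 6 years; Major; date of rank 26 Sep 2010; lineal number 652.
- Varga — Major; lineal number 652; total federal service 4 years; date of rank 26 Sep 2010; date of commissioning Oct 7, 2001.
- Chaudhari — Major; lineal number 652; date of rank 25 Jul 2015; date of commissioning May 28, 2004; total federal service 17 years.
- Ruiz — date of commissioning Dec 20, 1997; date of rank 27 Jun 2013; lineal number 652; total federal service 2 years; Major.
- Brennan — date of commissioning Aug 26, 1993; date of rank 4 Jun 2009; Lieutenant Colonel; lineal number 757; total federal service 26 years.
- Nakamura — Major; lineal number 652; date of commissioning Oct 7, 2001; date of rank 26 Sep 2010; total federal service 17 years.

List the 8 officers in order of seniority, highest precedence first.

By grade: Brennan (Lieutenant Colonel); then Nakamura, Varga, Kapoor, Tran, Ruiz, Adeyemi and Chaudhari (Major).
Nakamura, Varga, Kapoor, Tran, Ruiz, Adeyemi and Chaudhari all have lineal number 652, so the next rule applies.
Among Nakamura, Varga, Kapoor, Tran, Ruiz, Adeyemi and Chaudhari, by date of rank (earlier first): Nakamura, Varga, Kapoor and Tran (26 Sep 2010) before Ruiz (27 Jun 2013) before Adeyemi and Chaudhari (25 Jul 2015).
Among Nakamura, Varga, Kapoor and Tran, by date of commissioning (earlier first): Nakamura and Varga (Oct 7, 2001) before Kapoor and Tran (Nov 16, 2007).
Among Nakamura and Varga, alphabetically by surname: Nakamura before Varga.
Among Kapoor and Tran, alphabetically by surname: Kapoor before Tran.
Adeyemi and Chaudhari both have date of commissioning May 28, 2004, so the next rule applies.
Among Adeyemi and Chaudhari, alphabetically by surname: Adeyemi before Chaudhari.
Full order: Brennan, Nakamura, Varga, Kapoor, Tran, Ruiz, Adeyemi, Chaudhari.

Brennan, Nakamura, Varga, Kapoor, Tran, Ruiz, Adeyemi, Chaudhari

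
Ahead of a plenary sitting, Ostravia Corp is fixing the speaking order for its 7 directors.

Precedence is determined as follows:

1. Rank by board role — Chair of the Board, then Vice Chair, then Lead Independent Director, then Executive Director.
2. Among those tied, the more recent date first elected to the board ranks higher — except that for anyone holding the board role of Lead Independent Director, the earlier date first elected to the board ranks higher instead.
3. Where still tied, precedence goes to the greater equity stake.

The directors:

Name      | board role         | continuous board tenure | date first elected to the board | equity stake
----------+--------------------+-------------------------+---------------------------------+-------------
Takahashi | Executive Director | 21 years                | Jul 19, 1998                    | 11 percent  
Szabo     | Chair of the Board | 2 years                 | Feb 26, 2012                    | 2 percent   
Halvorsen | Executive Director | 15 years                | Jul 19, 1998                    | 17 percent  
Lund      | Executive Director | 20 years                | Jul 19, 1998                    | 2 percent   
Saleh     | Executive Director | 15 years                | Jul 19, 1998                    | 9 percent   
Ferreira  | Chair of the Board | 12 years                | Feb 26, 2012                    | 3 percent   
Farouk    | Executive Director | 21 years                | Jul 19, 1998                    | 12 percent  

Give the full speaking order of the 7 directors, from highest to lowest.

By board role: Ferreira and Szabo (Chair of the Board); then Halvorsen, Farouk, Takahashi, Saleh and Lund (Executive Director).
Ferreira and Szabo both have date first elected to the board Feb 26, 2012, so the next rule applies.
Among Ferreira and Szabo, by equity stake (higher first): Ferreira (3 percent) before Szabo (2 percent).
Halvorsen, Farouk, Takahashi, Saleh and Lund all have date first elected to the board Jul 19, 1998, so the next rule applies.
Among Halvorsen, Farouk, Takahashi, Saleh and Lund, by equity stake (higher first): Halvorsen (17 percent) before Farouk (12 percent) before Takahashi (11 percent) before Saleh (9 percent) before Lund (2 percent).
Full order: Ferreira, Szabo, Halvorsen, Farouk, Takahashi, Saleh, Lund.

Ferreira, Szabo, Halvorsen, Farouk, Takahashi, Saleh, Lund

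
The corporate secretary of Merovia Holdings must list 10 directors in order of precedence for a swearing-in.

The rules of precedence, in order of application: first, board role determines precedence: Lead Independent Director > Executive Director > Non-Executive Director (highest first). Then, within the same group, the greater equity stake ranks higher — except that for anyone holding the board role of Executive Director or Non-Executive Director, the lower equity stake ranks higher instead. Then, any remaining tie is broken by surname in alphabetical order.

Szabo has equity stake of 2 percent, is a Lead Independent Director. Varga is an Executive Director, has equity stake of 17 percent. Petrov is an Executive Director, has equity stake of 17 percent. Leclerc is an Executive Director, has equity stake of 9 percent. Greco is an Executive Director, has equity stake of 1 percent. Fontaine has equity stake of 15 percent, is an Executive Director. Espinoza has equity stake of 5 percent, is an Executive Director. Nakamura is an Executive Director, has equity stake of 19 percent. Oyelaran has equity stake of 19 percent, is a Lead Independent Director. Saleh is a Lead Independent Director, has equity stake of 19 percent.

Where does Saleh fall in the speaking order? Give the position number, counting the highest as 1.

By board role: Oyelaran, Saleh and Szabo (Lead Independent Director); then Greco, Espinoza, Leclerc, Fontaine, Petrov, Varga and Nakamura (Executive Director).
Among Oyelaran, Saleh and Szabo, by equity stake (higher first): Oyelaran and Saleh (19 percent) before Szabo (2 percent).
Among Oyelaran and Saleh, alphabetically by surname: Oyelaran before Saleh.
Among Greco, Espinoza, Leclerc, Fontaine, Petrov, Varga and Nakamura, by equity stake (lower first) (reversed rule for this group): Greco (1 percent) before Espinoza (5 percent) before Leclerc (9 percent) before Fontaine (15 percent) before Petrov and Varga (17 percent) before Nakamura (19 percent).
Among Petrov and Varga, alphabetically by surname: Petrov before Varga.
Order: Oyelaran, Saleh, Szabo, Greco, Espinoza, Leclerc, Fontaine, Petrov, Varga, Nakamura. So position 2.

2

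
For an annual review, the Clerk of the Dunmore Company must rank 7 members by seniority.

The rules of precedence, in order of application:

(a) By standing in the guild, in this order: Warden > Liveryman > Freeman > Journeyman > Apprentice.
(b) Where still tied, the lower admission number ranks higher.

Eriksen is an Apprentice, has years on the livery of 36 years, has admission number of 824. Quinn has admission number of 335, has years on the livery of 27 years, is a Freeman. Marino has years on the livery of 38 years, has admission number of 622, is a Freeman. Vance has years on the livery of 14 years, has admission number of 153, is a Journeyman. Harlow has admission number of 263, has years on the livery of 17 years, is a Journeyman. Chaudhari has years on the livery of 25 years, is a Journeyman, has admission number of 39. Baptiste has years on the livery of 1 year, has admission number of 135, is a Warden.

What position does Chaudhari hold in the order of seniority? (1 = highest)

4

By standing in the guild: Baptiste (Warden); then Quinn and Marino (Freeman); then Chaudhari, Vance and Harlow (Journeyman); then Eriksen (Apprentice).
Among Quinn and Marino, by admission number (lower first): Quinn (335) before Marino (622).
Among Chaudhari, Vance and Harlow, by admission number (lower first): Chaudhari (39) before Vance (153) before Harlow (263).
Order: Baptiste, Quinn, Marino, Chaudhari, Vance, Harlow, Eriksen. So position 4.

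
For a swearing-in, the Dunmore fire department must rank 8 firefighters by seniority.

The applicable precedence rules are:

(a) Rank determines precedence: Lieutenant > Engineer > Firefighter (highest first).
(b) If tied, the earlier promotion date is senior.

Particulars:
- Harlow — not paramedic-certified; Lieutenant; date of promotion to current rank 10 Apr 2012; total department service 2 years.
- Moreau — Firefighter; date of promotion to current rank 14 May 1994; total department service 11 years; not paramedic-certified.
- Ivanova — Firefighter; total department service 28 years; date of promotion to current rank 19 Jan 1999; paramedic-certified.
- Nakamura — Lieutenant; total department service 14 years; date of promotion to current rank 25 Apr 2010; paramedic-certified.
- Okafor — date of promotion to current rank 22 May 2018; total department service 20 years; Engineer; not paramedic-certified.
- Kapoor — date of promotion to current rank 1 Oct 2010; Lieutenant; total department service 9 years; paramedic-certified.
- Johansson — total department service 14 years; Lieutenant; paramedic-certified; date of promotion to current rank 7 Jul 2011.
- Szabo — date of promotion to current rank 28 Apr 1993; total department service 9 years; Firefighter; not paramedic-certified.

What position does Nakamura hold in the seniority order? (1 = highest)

1

By rank: Nakamura, Kapoor, Johansson and Harlow (Lieutenant); then Okafor (Engineer); then Szabo, Moreau and Ivanova (Firefighter).
Among Nakamura, Kapoor, Johansson and Harlow, by date of promotion to current rank (earlier first): Nakamura (25 Apr 2010) before Kapoor (1 Oct 2010) before Johansson (7 Jul 2011) before Harlow (10 Apr 2012).
Among Szabo, Moreau and Ivanova, by date of promotion to current rank (earlier first): Szabo (28 Apr 1993) before Moreau (14 May 1994) before Ivanova (19 Jan 1999).
Order: Nakamura, Kapoor, Johansson, Harlow, Okafor, Szabo, Moreau, Ivanova. So position 1.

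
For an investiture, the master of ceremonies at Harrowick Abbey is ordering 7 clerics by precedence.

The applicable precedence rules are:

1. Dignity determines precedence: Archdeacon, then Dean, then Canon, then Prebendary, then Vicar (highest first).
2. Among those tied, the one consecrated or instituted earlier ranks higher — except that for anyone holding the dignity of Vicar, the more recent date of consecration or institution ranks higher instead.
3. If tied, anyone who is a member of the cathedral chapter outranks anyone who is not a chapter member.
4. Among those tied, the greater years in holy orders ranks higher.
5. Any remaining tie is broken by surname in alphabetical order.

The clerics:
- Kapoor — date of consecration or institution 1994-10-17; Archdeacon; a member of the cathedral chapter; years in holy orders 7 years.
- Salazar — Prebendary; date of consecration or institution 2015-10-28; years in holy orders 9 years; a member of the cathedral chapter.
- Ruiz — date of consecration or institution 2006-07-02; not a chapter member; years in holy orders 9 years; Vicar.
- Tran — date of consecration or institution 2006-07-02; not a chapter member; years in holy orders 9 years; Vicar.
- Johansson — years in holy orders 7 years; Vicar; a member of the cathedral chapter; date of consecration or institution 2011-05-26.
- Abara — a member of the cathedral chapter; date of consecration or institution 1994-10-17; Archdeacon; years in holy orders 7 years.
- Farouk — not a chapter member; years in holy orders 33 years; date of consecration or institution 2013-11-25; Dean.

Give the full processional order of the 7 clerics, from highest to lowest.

Abara, Kapoor, Farouk, Salazar, Johansson, Ruiz, Tran

By dignity: Abara and Kapoor (Archdeacon); then Farouk (Dean); then Salazar (Prebendary); then Johansson, Ruiz and Tran (Vicar).
Abara and Kapoor both have date of consecration or institution 1994-10-17, so the next rule applies.
Abara and Kapoor are each a member of the cathedral chapter, so the next rule applies.
Abara and Kapoor both have years in holy orders 7 years, so the next rule applies.
Among Abara and Kapoor, alphabetically by surname: Abara before Kapoor.
Among Johansson, Ruiz and Tran, by date of consecration or institution (later first) (reversed rule for this group): Johansson (2011-05-26) before Ruiz and Tran (2006-07-02).
Ruiz and Tran are each not a chapter member, so the next rule applies.
Ruiz and Tran both have years in holy orders 9 years, so the next rule applies.
Among Ruiz and Tran, alphabetically by surname: Ruiz before Tran.
Full order: Abara, Kapoor, Farouk, Salazar, Johansson, Ruiz, Tran.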